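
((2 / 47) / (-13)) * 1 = -2 / 611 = -0.00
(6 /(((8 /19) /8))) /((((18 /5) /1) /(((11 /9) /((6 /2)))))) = 1045 /81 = 12.90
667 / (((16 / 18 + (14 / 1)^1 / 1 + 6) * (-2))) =-6003 / 376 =-15.97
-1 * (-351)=351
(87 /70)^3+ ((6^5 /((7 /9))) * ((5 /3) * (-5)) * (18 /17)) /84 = -6112405449 /5831000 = -1048.26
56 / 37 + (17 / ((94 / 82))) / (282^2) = 209332957 / 138292236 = 1.51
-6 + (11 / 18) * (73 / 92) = -9133 / 1656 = -5.52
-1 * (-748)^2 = -559504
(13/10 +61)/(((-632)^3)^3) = -623/160862089099609582673592320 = -0.00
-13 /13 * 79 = -79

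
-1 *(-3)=3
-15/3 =-5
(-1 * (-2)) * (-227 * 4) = -1816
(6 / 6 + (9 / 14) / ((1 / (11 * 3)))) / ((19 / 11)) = 12.86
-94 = -94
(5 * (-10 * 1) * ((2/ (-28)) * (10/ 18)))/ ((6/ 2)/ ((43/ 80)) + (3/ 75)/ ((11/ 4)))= 1478125/ 4168836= 0.35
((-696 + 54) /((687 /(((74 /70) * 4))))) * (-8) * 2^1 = 506752 /8015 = 63.23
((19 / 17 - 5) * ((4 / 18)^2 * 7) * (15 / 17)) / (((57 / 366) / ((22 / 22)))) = -375760 / 49419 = -7.60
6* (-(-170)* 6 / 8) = 765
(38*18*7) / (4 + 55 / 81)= 387828 / 379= 1023.29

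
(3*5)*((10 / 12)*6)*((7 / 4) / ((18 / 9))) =525 / 8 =65.62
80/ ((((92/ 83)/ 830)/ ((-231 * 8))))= -2546174400/ 23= -110703234.78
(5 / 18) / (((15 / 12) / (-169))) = -37.56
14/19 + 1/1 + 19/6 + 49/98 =308/57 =5.40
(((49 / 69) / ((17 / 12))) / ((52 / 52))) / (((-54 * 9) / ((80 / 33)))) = -7840 / 3135429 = -0.00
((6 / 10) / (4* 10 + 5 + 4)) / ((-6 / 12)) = -6 / 245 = -0.02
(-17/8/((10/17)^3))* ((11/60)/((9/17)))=-15618427/4320000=-3.62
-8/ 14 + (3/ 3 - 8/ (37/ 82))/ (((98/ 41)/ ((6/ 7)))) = -83389/ 12691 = -6.57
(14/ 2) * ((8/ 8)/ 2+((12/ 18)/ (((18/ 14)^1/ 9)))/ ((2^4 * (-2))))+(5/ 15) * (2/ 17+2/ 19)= 39589/ 15504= 2.55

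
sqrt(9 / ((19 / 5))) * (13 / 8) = 39 * sqrt(95) / 152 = 2.50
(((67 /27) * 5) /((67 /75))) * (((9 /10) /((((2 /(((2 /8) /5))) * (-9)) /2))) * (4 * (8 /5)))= -4 /9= -0.44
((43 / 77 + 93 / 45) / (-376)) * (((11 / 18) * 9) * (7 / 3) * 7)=-2653 / 4230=-0.63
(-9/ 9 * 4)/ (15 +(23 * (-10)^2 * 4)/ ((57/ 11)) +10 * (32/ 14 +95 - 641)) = 1596/ 1455035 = 0.00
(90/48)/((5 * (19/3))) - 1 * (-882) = 882.06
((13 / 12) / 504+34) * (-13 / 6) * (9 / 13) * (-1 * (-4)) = -205645 / 1008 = -204.01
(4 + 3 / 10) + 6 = 103 / 10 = 10.30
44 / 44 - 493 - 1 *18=-510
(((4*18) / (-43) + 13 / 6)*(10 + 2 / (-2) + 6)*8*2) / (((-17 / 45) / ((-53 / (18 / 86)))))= 1346200 / 17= 79188.24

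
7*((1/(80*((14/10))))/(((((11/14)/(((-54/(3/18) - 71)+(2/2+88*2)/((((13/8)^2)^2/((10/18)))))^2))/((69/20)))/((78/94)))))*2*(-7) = -240082296270729115/519055732624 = -462536.64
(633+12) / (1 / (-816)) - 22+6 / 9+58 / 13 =-20527138 / 39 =-526336.87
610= 610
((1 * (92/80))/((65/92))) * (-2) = -1058/325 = -3.26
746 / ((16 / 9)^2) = 30213 / 128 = 236.04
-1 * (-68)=68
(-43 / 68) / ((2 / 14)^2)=-2107 / 68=-30.99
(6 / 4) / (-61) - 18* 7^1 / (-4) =1920 / 61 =31.48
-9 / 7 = -1.29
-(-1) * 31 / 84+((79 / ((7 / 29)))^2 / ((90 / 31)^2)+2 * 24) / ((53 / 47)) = 118985172151 / 10517850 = 11312.69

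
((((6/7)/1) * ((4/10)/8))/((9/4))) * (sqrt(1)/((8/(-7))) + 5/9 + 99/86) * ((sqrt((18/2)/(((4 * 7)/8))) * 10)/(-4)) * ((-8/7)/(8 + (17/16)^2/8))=5273600 * sqrt(14)/2213190693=0.01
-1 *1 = -1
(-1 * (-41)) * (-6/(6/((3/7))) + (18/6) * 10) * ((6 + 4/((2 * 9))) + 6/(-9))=47150/7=6735.71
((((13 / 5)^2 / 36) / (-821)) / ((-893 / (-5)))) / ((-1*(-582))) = -169 / 76805108280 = -0.00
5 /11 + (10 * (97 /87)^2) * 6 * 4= 8292535 /27753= 298.80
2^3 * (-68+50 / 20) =-524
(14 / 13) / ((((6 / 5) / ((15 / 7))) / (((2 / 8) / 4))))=25 / 208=0.12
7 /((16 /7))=49 /16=3.06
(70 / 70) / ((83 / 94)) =94 / 83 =1.13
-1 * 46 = -46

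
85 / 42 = 2.02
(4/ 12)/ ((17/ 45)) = 15/ 17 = 0.88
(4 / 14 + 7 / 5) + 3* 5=584 / 35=16.69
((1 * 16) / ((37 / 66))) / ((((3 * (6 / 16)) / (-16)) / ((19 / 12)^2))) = -1016576 / 999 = -1017.59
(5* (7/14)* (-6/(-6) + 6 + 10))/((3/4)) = 170/3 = 56.67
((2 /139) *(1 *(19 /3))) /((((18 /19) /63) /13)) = 32851 /417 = 78.78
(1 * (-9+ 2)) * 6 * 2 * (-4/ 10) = 168/ 5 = 33.60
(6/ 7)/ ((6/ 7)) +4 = 5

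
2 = 2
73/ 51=1.43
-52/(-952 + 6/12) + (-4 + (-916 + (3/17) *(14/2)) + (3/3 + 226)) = -22377512/32351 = -691.71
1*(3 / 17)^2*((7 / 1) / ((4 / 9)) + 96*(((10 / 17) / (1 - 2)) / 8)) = 5319 / 19652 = 0.27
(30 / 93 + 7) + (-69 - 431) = -15273 / 31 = -492.68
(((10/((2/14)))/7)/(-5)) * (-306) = 612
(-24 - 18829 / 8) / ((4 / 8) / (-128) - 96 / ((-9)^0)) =608672 / 24577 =24.77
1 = 1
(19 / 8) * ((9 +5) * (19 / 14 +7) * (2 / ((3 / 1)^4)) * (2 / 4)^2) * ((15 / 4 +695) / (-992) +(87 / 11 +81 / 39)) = 100065761 / 6285312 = 15.92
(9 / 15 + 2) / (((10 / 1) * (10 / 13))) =169 / 500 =0.34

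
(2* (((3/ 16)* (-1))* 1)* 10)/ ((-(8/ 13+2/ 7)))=1365/ 328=4.16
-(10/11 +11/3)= -151/33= -4.58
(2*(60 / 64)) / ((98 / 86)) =645 / 392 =1.65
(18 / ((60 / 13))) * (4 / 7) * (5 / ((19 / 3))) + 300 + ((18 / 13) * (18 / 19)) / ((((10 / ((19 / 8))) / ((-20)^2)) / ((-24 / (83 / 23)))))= -75629334 / 143507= -527.01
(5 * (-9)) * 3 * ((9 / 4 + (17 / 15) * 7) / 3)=-458.25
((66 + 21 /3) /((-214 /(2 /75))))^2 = 5329 /64400625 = 0.00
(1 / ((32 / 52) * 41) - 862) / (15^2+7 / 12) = -848169 / 221974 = -3.82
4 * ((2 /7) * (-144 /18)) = -64 /7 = -9.14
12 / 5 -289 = -1433 / 5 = -286.60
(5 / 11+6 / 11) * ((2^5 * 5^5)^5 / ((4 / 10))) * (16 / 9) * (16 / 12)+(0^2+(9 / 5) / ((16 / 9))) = 128000000000000000000000002187 / 2160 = 59259259259259259259259260.00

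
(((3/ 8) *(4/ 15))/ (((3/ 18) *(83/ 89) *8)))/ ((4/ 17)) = 4539/ 13280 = 0.34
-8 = -8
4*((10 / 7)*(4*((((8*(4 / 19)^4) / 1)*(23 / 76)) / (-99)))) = -1884160 / 1715936607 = -0.00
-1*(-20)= 20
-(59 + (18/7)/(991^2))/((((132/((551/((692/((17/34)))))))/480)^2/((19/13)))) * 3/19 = -9235530374630325/323643044463739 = -28.54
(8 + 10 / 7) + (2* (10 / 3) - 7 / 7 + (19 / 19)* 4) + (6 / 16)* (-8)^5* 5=-1289839 / 21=-61420.90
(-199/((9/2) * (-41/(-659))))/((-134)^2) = -131141/3312882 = -0.04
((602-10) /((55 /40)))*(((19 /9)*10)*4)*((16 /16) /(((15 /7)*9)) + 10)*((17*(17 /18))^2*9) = 20397212644096 /24057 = 847870168.52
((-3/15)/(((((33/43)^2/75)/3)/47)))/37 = -434515/4477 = -97.05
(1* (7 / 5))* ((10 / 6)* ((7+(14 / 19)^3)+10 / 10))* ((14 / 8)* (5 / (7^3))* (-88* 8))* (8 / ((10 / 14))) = -81123328 / 20577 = -3942.43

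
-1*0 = 0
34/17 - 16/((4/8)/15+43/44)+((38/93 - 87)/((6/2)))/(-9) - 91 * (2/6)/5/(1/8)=-495402787/8374185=-59.16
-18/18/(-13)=1/13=0.08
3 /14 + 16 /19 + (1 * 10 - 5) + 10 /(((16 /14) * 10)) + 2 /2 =7.93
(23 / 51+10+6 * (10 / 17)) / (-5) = -713 / 255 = -2.80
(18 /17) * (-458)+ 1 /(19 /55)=-155701 /323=-482.05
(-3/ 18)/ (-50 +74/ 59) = 59/ 17256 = 0.00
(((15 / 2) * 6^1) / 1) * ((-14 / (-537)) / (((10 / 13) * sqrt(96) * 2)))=91 * sqrt(6) / 2864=0.08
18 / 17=1.06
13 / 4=3.25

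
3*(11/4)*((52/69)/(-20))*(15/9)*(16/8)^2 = -2.07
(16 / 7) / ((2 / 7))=8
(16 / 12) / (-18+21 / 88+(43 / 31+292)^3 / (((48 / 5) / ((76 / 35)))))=73405024 / 314472766702757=0.00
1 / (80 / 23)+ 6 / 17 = 871 / 1360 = 0.64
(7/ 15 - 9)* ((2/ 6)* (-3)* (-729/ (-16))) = 1944/ 5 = 388.80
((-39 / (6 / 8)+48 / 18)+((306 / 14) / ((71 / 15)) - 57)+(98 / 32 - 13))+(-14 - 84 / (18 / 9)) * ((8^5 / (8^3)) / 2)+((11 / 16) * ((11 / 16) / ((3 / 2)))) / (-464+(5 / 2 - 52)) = -186558919429 / 98000448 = -1903.65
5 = 5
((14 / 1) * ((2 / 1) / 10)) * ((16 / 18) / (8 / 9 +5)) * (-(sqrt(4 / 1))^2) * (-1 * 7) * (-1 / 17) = -3136 / 4505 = -0.70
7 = 7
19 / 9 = 2.11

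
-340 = -340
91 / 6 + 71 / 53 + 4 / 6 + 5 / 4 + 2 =12989 / 636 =20.42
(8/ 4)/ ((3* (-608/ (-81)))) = 27/ 304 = 0.09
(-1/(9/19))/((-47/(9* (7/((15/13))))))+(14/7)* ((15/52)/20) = 181931/73320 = 2.48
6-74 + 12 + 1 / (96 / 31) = -5345 / 96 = -55.68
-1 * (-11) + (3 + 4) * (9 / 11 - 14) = -894 / 11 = -81.27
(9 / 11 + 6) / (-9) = -25 / 33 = -0.76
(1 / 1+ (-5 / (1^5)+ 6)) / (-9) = -2 / 9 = -0.22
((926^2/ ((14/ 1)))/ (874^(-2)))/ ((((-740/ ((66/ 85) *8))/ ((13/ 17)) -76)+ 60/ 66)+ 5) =-561994579125408/ 2713207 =-207132953.41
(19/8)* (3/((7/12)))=171/14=12.21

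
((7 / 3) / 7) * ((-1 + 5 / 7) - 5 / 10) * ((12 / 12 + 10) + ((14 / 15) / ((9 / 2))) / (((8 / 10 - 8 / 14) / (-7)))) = -2761 / 2268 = -1.22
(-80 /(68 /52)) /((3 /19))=-19760 /51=-387.45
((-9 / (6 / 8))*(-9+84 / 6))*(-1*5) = 300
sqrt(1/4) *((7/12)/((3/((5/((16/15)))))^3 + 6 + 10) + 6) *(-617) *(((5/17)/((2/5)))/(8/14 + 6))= -1987202888825/9537747456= -208.35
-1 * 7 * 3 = -21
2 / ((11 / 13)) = 26 / 11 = 2.36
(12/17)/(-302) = -6/2567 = -0.00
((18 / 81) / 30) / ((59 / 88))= 88 / 7965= 0.01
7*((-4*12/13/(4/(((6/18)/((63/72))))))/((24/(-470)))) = 1880/39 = 48.21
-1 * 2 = -2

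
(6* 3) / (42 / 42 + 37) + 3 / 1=66 / 19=3.47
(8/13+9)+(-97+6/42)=-7939/91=-87.24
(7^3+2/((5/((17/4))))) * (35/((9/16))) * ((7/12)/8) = 18767/12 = 1563.92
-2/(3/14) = -28/3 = -9.33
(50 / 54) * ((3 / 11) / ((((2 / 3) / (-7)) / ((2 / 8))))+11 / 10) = 845 / 2376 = 0.36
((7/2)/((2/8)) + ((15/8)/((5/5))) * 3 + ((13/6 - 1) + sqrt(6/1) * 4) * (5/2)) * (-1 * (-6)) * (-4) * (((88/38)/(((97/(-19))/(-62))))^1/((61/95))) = -62198400 * sqrt(6)/5917 - 140205560/5917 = -49443.96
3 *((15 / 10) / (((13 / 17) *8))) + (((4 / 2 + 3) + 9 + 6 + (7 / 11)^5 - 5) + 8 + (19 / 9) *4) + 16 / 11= 10171863227 / 301487472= 33.74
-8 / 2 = -4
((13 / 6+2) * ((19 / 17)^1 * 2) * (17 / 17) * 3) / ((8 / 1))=3.49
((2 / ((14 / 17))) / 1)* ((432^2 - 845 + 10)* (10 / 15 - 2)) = -12633652 / 21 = -601602.48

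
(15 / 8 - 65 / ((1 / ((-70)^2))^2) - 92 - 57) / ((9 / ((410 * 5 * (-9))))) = 12797331206425 / 4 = 3199332801606.25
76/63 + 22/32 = 1909/1008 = 1.89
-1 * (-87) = 87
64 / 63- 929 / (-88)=64159 / 5544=11.57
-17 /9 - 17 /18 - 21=-143 /6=-23.83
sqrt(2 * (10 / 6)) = sqrt(30) / 3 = 1.83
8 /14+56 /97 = 780 /679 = 1.15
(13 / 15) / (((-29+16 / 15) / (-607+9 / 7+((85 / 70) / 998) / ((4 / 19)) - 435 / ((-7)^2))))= 3125666687 / 163919504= 19.07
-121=-121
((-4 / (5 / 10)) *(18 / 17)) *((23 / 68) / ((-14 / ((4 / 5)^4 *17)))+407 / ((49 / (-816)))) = 29890821888 / 520625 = 57413.34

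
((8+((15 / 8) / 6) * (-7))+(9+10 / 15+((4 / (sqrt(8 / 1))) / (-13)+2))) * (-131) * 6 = -109909 / 8+786 * sqrt(2) / 13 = -13653.12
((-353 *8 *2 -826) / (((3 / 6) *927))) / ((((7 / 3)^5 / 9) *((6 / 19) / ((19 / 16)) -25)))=1135837404 / 15457179409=0.07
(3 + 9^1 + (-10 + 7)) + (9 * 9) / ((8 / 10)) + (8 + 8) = 505 / 4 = 126.25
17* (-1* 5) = -85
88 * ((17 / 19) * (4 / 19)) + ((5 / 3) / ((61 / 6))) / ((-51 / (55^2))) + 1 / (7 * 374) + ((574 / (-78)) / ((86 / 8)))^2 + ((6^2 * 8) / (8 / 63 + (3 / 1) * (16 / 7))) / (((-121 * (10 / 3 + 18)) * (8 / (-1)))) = 45976237683639504151 / 6277809790156544640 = 7.32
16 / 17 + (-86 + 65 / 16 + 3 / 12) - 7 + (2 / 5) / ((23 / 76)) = -2703361 / 31280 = -86.42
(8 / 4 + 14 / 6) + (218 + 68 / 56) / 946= 16489 / 3612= 4.57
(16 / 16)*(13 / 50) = 13 / 50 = 0.26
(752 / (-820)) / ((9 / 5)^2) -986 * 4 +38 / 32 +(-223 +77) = -217278181 / 53136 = -4089.10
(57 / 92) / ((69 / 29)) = 551 / 2116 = 0.26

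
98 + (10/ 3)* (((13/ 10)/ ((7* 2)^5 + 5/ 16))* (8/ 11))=27829182890/ 283971237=98.00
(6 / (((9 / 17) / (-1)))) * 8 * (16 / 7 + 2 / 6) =-14960 / 63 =-237.46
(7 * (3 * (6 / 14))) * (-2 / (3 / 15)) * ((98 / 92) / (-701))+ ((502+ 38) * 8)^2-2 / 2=300893861282 / 16123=18662399.14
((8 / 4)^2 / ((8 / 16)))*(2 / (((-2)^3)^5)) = -1 / 2048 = -0.00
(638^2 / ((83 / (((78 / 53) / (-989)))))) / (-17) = 31749432 / 73960387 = 0.43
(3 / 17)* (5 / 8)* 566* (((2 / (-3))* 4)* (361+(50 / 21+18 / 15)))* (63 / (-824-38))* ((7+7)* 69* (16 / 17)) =502328794464 / 124559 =4032858.28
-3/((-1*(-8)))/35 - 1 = -283/280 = -1.01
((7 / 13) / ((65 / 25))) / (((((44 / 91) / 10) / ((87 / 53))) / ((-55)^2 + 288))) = 353082975 / 15158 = 23293.51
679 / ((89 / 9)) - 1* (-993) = 94488 / 89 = 1061.66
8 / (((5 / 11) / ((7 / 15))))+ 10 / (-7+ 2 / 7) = 23702 / 3525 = 6.72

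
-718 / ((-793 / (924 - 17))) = 651226 / 793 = 821.22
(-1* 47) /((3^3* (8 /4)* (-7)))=47 /378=0.12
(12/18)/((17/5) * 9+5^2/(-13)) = 65/2796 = 0.02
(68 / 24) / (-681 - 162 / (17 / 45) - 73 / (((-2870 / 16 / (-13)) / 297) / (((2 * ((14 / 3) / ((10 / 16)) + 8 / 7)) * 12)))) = -14515025 / 1668988061586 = -0.00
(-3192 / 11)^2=10188864 / 121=84205.49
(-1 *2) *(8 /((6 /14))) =-112 /3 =-37.33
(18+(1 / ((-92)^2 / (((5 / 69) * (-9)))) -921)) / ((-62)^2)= -175788831 / 748319168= -0.23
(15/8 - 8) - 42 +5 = -43.12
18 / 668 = 9 / 334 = 0.03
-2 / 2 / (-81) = 1 / 81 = 0.01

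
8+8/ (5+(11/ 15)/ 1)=404/ 43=9.40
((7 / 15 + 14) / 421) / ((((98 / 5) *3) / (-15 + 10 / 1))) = -155 / 53046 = -0.00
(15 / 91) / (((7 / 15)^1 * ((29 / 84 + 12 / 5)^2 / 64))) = 51840000 / 17282317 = 3.00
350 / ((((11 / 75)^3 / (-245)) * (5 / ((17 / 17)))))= -7235156250 / 1331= -5435879.98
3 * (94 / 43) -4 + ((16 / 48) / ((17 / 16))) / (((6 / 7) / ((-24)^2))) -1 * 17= 143555 / 731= 196.38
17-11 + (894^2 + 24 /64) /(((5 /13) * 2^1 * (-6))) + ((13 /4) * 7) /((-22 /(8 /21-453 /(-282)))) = -42972362441 /248160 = -173163.94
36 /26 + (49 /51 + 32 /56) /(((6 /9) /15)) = 110949 /3094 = 35.86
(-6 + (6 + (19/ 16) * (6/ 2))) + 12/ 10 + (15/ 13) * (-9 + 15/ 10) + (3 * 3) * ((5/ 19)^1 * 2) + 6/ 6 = 36467/ 19760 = 1.85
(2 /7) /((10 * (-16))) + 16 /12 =2237 /1680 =1.33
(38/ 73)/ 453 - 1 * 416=-416.00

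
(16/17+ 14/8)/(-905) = -0.00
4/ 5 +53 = 269/ 5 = 53.80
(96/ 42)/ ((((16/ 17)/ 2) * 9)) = 34/ 63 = 0.54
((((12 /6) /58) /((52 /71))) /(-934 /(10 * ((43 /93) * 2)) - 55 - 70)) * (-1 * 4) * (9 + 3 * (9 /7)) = 2747700 /256460659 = 0.01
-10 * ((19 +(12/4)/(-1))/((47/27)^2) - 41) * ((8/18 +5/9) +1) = 1578100/2209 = 714.40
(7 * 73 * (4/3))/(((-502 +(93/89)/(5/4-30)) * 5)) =-2092034/7707513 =-0.27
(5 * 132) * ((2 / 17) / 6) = 220 / 17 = 12.94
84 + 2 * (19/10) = 439/5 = 87.80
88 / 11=8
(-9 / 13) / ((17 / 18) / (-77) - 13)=12474 / 234455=0.05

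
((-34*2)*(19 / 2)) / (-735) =646 / 735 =0.88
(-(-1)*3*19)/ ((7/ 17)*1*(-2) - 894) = -969/ 15212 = -0.06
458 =458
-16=-16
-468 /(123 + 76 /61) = -2196 /583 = -3.77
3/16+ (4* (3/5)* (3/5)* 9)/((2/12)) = 31179/400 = 77.95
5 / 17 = 0.29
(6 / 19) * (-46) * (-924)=255024 / 19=13422.32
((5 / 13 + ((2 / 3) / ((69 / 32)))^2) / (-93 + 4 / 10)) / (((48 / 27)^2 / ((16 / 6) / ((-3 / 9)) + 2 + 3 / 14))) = 108334665 / 11411638784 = 0.01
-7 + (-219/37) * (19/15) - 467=-89077/185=-481.50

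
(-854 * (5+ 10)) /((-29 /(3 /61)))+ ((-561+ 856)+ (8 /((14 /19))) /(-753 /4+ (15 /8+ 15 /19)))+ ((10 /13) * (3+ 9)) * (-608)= -394226399509 /74443551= -5295.64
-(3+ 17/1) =-20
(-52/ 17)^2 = 2704/ 289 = 9.36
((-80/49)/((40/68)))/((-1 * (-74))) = -68/1813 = -0.04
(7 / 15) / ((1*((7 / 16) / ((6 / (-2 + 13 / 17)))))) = -544 / 105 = -5.18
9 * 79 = 711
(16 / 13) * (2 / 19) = 32 / 247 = 0.13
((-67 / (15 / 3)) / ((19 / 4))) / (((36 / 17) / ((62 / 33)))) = -70618 / 28215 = -2.50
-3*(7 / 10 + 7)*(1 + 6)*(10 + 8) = -14553 / 5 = -2910.60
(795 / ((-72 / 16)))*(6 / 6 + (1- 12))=5300 / 3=1766.67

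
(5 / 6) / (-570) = -0.00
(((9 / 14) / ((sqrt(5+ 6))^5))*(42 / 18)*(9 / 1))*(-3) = -81*sqrt(11) / 2662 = -0.10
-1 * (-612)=612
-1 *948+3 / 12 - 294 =-4967 / 4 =-1241.75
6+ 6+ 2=14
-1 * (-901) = 901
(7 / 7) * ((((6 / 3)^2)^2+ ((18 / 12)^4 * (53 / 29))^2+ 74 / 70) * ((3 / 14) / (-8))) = -2320729281 / 843960320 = -2.75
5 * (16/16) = 5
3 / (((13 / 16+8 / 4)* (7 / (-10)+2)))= 32 / 39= 0.82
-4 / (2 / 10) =-20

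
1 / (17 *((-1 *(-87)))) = 0.00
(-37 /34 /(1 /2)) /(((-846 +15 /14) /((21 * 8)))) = 29008 /67031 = 0.43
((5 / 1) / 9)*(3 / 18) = 5 / 54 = 0.09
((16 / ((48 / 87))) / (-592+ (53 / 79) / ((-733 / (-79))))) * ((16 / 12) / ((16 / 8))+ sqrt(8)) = -42514 * sqrt(2) / 433883 - 42514 / 1301649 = -0.17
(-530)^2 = 280900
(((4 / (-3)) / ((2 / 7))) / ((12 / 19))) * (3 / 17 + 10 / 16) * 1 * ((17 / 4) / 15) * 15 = -14497 / 576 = -25.17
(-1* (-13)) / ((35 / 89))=1157 / 35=33.06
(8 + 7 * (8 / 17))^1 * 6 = 1152 / 17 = 67.76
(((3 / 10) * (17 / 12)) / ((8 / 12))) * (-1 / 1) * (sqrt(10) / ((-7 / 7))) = 51 * sqrt(10) / 80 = 2.02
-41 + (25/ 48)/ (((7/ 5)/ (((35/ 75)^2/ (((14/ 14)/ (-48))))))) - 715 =-6839/ 9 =-759.89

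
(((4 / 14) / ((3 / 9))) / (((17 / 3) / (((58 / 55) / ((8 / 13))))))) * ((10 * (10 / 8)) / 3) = 5655 / 5236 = 1.08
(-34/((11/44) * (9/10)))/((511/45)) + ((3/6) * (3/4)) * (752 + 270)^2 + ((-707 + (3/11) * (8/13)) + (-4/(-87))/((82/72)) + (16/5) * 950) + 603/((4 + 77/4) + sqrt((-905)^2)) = 394002.05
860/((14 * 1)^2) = 215/49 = 4.39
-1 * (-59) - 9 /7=404 /7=57.71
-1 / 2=-0.50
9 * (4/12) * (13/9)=13/3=4.33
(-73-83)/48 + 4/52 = -165/52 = -3.17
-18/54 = -1/3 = -0.33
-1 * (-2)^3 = 8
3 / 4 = 0.75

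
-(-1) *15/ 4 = 15/ 4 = 3.75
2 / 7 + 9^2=569 / 7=81.29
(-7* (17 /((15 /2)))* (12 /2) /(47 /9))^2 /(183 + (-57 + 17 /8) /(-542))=79577116416 /43844618575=1.81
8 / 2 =4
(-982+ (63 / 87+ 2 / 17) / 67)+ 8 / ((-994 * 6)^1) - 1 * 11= -992.99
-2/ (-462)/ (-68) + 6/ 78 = 15695/ 204204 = 0.08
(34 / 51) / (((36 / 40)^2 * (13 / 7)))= 1400 / 3159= 0.44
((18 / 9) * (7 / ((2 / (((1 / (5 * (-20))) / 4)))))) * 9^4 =-114.82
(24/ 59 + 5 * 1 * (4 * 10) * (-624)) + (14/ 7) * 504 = -7303704/ 59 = -123791.59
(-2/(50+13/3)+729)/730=118821/118990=1.00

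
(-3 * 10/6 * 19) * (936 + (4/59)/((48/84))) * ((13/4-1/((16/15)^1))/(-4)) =194136965/3776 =51413.39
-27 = -27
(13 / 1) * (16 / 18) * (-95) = -9880 / 9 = -1097.78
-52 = -52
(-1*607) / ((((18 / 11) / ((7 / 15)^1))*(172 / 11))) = -514129 / 46440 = -11.07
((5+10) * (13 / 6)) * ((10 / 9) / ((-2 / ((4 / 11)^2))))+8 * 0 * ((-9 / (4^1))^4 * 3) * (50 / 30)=-2.39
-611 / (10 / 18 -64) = 5499 / 571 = 9.63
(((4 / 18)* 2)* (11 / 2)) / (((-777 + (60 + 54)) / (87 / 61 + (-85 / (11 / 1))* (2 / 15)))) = -1594 / 1091961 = -0.00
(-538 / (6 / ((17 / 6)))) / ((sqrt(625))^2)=-4573 / 11250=-0.41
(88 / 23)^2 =7744 / 529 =14.64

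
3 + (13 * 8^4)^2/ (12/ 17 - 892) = -3012556007/ 947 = -3181157.35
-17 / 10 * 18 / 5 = -153 / 25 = -6.12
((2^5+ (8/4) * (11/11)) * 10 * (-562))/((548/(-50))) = 2388500/137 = 17434.31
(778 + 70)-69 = 779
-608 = -608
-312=-312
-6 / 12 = -1 / 2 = -0.50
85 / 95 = 17 / 19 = 0.89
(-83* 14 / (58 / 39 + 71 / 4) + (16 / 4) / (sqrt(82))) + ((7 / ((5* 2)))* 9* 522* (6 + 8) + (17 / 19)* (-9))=2* sqrt(82) / 41 + 13106371233 / 285095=45972.39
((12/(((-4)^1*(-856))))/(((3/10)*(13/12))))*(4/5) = 12/1391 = 0.01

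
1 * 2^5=32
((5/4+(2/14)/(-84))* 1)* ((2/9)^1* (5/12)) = 0.12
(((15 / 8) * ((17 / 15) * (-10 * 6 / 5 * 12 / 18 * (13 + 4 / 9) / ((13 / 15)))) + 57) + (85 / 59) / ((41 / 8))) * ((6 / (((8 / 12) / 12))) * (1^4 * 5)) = -3505582440 / 31447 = -111475.89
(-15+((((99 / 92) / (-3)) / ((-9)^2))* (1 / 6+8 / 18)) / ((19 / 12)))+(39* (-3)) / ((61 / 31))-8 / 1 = -356101201 / 4318434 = -82.46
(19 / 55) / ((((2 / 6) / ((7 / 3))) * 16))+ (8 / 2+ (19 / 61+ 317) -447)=-6738847 / 53680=-125.54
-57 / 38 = -3 / 2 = -1.50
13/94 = 0.14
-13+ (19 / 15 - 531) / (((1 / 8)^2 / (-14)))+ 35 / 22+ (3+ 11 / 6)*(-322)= 156114197 / 330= 473073.32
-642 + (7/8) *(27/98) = -71877/112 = -641.76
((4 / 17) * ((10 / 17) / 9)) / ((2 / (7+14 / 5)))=196 / 2601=0.08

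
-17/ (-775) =17/ 775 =0.02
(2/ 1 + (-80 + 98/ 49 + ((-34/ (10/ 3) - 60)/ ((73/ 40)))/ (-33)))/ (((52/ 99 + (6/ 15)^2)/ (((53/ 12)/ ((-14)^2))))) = -1126725/ 457856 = -2.46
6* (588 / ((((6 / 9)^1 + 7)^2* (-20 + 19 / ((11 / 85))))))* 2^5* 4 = 4967424 / 81995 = 60.58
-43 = -43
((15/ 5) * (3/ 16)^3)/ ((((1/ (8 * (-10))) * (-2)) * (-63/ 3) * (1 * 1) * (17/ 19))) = -0.04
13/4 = 3.25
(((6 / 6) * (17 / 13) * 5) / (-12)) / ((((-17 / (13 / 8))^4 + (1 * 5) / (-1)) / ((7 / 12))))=-1307215 / 49242126384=-0.00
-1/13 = -0.08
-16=-16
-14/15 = -0.93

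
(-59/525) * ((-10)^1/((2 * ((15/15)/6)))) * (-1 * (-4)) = 472/35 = 13.49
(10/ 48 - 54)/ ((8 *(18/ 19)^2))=-466051/ 62208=-7.49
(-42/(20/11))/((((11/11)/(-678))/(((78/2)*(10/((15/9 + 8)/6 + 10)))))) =9995076/19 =526056.63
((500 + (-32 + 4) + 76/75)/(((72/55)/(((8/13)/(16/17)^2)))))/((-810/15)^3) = -28194551/17686356480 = -0.00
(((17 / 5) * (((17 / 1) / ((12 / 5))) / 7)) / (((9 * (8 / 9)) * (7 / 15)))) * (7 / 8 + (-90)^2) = 93646115 / 12544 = 7465.41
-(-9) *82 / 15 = 246 / 5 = 49.20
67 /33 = 2.03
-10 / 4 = -5 / 2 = -2.50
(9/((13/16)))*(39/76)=108/19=5.68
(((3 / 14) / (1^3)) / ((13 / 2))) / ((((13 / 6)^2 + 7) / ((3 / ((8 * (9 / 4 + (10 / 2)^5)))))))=162 / 479232299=0.00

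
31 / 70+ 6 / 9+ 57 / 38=274 / 105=2.61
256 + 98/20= 2609/10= 260.90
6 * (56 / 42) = 8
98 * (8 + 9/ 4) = 2009/ 2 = 1004.50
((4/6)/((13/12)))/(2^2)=2/13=0.15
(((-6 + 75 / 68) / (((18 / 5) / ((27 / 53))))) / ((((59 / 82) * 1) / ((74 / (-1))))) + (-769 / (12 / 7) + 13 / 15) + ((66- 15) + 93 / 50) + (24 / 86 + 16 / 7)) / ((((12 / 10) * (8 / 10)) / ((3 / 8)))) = -1540981842913 / 12288659712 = -125.40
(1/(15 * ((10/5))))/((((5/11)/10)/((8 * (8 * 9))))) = 2112/5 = 422.40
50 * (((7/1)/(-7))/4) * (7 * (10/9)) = -875/9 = -97.22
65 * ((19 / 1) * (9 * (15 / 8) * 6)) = 125043.75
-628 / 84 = -7.48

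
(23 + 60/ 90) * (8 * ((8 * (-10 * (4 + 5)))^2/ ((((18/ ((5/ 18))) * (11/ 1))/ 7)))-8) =10600584/ 11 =963689.45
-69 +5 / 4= -271 / 4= -67.75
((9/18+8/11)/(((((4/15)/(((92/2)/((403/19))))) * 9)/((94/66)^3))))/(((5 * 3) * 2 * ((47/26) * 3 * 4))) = 965333/196072272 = 0.00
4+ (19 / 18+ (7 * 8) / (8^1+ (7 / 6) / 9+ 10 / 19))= 1842379 / 159858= 11.53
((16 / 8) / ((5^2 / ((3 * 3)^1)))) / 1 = 18 / 25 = 0.72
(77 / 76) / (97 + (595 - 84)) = 77 / 46208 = 0.00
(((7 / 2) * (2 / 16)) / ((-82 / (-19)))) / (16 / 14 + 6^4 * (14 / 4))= 931 / 41669120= 0.00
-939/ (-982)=939/ 982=0.96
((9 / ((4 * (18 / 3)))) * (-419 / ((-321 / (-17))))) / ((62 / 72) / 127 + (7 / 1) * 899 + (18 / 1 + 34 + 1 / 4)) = -8141589 / 6208249996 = -0.00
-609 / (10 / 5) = -609 / 2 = -304.50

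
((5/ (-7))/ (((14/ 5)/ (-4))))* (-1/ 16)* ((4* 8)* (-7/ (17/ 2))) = 200/ 119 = 1.68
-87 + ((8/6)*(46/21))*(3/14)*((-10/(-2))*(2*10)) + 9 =-2266/147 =-15.41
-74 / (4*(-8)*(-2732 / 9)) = -333 / 43712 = -0.01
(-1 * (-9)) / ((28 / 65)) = 585 / 28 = 20.89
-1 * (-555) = 555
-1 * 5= -5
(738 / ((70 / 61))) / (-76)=-22509 / 2660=-8.46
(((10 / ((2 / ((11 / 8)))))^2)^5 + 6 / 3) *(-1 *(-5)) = 1266475821333121365 / 1073741824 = 1179497522.61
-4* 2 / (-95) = 8 / 95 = 0.08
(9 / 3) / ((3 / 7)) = 7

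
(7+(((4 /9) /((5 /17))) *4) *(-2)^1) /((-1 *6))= 229 /270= 0.85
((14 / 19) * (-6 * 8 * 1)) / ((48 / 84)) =-1176 / 19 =-61.89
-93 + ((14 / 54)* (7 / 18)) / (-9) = -406831 / 4374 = -93.01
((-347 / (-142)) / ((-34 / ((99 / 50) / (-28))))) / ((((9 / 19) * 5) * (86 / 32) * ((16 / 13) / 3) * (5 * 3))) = 942799 / 7266140000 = 0.00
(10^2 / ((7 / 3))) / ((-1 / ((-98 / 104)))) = 525 / 13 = 40.38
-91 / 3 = -30.33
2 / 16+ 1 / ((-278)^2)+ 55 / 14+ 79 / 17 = 160036081 / 18393592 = 8.70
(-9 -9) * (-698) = 12564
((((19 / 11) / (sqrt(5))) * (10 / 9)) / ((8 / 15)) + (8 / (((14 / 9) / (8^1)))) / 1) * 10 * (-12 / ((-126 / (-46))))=-88320 / 49-21850 * sqrt(5) / 693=-1872.95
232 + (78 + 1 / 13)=4031 / 13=310.08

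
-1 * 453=-453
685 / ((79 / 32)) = 21920 / 79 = 277.47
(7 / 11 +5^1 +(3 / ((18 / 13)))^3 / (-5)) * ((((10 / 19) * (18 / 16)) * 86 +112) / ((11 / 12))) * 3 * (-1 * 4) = -264931463 / 34485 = -7682.51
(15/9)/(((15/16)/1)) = 16/9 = 1.78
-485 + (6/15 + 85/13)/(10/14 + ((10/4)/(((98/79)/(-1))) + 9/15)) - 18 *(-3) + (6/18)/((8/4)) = -7872337/17862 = -440.73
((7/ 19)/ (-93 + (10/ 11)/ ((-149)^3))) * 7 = -1782984511/ 64296604903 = -0.03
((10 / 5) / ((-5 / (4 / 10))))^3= -64 / 15625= -0.00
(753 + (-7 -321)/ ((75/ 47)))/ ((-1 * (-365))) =41059/ 27375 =1.50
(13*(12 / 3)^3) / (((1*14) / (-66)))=-27456 / 7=-3922.29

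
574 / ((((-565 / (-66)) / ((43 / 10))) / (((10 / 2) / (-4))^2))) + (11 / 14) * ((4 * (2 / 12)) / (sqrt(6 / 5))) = 450.98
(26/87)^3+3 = 1993085/658503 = 3.03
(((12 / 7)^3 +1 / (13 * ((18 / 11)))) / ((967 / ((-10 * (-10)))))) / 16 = 10203125 / 310453416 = 0.03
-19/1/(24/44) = -209/6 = -34.83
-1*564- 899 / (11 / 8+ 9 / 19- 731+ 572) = -13335620 / 23887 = -558.28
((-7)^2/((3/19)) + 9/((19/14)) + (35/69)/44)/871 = 6094823/16747588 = 0.36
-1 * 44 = -44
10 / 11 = 0.91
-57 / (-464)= 57 / 464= 0.12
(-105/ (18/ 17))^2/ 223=354025/ 8028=44.10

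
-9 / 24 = -3 / 8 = -0.38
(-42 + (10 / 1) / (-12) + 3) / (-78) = 239 / 468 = 0.51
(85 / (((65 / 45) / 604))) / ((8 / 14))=62200.38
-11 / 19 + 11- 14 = -68 / 19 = -3.58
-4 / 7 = -0.57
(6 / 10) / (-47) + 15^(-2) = -0.01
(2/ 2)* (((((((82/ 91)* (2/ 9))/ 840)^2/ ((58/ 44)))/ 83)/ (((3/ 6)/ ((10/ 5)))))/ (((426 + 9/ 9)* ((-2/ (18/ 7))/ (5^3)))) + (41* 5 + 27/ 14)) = 97862508558009017/ 472928933316294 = 206.93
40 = 40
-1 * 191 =-191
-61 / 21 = -2.90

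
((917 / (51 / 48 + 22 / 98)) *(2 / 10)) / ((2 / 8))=2875712 / 5045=570.01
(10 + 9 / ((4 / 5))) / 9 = 2.36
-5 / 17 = -0.29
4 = 4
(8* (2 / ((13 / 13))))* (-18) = -288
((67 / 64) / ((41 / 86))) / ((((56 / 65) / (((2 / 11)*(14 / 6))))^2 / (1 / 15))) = 2434445 / 68580864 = 0.04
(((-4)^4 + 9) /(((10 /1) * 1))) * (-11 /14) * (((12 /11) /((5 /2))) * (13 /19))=-4134 /665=-6.22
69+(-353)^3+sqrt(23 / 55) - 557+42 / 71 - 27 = -3123111890 / 71+sqrt(1265) / 55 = -43987490.76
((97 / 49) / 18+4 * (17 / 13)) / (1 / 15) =306185 / 3822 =80.11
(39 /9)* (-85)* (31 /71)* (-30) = 342550 /71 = 4824.65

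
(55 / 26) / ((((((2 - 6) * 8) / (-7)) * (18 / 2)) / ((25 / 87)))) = 0.01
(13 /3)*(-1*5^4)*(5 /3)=-40625 /9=-4513.89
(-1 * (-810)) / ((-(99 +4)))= -810 / 103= -7.86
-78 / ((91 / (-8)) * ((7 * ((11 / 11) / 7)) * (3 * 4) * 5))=4 / 35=0.11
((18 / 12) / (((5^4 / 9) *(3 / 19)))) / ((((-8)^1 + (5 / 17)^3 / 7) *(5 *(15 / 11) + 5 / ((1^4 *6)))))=-194068413 / 86797821875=-0.00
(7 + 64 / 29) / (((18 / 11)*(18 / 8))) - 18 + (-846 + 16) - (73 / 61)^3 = -150571923817 / 177726123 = -847.21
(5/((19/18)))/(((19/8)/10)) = 7200/361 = 19.94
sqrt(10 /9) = sqrt(10) /3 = 1.05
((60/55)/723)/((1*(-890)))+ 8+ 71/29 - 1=323236372/34211155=9.45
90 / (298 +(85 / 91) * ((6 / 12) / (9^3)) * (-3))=3980340 / 13179263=0.30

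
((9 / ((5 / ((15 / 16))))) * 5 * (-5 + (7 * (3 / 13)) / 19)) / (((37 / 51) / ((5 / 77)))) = -20895975 / 5629624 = -3.71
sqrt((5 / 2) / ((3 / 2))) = sqrt(15) / 3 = 1.29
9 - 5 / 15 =26 / 3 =8.67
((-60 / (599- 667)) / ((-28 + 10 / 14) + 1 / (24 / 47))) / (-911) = 504 / 13179437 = 0.00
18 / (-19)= -18 / 19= -0.95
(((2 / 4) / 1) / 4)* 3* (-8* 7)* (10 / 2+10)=-315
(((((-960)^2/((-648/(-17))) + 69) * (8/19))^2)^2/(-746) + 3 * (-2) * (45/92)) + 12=-213635760193718126086277627/14670709077798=-14562060978840.14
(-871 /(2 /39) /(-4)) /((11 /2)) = 772.02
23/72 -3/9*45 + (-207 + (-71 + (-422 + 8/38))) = -977395/1368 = -714.47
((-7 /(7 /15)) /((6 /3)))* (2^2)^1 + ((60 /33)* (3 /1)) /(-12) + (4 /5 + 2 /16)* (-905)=-76347 /88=-867.58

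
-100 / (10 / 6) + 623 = 563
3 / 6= 1 / 2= 0.50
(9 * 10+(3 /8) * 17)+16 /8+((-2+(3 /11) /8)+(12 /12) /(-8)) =8473 /88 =96.28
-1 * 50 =-50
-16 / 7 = -2.29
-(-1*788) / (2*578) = 197 / 289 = 0.68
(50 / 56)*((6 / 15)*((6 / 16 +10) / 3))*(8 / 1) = 415 / 42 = 9.88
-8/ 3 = -2.67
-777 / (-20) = 777 / 20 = 38.85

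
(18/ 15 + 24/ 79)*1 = 594/ 395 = 1.50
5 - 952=-947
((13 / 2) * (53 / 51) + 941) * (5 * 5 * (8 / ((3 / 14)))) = 135339400 / 153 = 884571.24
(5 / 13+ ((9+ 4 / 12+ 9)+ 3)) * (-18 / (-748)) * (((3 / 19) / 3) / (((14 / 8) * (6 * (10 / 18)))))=99 / 20995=0.00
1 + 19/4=23/4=5.75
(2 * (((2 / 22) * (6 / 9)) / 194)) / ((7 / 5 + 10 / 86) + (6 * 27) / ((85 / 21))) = 3655 / 243000714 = 0.00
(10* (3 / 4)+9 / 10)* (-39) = -1638 / 5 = -327.60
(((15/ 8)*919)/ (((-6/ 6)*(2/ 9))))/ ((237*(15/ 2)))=-2757/ 632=-4.36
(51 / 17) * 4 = 12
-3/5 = -0.60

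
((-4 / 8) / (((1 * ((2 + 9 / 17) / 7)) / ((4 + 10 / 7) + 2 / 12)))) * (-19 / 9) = 75905 / 4644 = 16.34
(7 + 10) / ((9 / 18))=34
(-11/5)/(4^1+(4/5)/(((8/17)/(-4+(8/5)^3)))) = -1375/2602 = -0.53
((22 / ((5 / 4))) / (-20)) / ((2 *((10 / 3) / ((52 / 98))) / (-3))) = 1287 / 6125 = 0.21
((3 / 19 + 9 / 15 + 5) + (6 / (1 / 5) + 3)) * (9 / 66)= 5.29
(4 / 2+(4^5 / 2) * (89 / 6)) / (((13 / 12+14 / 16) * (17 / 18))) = 3281760 / 799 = 4107.33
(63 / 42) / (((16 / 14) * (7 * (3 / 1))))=1 / 16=0.06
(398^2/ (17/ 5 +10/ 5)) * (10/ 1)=7920200/ 27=293340.74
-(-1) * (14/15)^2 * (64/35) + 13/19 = 48673/21375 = 2.28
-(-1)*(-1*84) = -84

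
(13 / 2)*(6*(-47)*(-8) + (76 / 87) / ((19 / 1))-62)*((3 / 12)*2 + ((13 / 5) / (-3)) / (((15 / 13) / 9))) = -388349429 / 4350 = -89275.73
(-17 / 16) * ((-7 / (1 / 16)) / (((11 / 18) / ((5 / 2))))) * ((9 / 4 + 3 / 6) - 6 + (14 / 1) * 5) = 1429785 / 44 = 32495.11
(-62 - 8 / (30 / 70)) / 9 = -242 / 27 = -8.96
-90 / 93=-30 / 31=-0.97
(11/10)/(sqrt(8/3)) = 11 * sqrt(6)/40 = 0.67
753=753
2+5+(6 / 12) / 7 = 99 / 14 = 7.07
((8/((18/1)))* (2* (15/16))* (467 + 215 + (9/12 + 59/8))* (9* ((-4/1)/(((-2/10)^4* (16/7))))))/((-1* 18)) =120771875/384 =314510.09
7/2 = 3.50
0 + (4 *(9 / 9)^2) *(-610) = -2440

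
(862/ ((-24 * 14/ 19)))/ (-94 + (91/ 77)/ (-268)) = 6035293/ 11639250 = 0.52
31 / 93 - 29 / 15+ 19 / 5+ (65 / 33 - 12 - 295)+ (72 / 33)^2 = -298.07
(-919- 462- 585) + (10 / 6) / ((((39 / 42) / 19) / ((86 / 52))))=-968167 / 507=-1909.60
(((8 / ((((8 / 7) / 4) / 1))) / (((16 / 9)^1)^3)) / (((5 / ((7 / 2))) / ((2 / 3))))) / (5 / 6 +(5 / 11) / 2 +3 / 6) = 392931 / 263680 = 1.49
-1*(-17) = 17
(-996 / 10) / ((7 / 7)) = -498 / 5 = -99.60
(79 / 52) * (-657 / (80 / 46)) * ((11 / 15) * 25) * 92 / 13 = -100674519 / 1352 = -74463.40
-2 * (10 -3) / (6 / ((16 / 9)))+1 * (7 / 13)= -1267 / 351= -3.61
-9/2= -4.50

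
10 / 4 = 5 / 2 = 2.50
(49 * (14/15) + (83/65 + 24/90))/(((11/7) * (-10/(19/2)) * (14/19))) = -1109353/28600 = -38.79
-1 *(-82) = 82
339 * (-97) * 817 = -26865411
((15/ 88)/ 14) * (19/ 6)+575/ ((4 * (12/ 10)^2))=2214605/ 22176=99.86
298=298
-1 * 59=-59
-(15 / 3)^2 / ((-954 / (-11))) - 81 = -77549 / 954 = -81.29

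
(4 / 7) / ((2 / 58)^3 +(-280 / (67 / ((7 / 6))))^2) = 3941359956 / 163962652007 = 0.02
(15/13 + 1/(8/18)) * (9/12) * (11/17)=5841/3536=1.65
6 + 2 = 8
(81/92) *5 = 405/92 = 4.40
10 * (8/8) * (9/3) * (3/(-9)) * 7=-70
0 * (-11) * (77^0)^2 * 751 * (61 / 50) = 0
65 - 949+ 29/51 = -45055/51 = -883.43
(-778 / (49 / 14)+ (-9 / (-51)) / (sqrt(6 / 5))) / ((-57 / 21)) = 1556 / 19-7 * sqrt(30) / 646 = 81.84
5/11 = 0.45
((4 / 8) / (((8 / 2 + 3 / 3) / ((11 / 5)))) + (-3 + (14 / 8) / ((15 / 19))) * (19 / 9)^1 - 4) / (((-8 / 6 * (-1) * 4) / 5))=-14671 / 2880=-5.09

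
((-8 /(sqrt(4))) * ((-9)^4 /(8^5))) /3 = -2187 /8192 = -0.27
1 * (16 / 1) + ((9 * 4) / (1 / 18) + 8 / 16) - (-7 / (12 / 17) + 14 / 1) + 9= 8033 / 12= 669.42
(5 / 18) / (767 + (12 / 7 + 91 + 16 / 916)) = 1603 / 4961340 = 0.00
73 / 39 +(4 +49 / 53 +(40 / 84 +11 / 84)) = 428483 / 57876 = 7.40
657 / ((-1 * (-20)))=657 / 20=32.85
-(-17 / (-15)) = -17 / 15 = -1.13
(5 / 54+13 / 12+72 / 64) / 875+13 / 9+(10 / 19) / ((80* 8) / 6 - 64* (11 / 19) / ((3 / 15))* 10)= 48594199 / 33588000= 1.45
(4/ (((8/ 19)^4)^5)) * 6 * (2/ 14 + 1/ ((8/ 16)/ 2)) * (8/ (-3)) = -1090109230268832787607312429/ 126100789566373888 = -8644745477.15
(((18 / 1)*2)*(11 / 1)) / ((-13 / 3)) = -1188 / 13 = -91.38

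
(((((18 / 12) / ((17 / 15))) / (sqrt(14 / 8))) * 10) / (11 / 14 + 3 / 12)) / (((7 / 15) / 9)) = 243000 * sqrt(7) / 3451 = 186.30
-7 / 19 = -0.37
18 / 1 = 18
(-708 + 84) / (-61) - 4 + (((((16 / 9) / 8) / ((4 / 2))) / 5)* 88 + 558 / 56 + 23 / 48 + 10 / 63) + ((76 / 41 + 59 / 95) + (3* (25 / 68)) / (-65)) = 21.24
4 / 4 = 1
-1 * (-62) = 62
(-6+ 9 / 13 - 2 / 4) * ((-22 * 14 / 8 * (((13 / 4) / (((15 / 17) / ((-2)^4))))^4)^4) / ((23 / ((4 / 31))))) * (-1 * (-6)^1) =248765732496323118633505130704767875975354439958528 / 1561091719207763671875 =159353694235575667666632400000.00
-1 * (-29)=29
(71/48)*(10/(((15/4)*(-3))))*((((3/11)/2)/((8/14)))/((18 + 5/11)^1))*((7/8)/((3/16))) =-0.08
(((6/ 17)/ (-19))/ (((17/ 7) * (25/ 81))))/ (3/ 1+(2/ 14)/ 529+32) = -2099601/ 2965277275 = -0.00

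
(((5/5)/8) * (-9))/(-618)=3/1648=0.00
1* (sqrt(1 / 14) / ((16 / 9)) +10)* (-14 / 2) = -70 - 9* sqrt(14) / 32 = -71.05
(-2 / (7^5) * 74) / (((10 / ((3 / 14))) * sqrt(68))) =-111 * sqrt(17) / 20000330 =-0.00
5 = 5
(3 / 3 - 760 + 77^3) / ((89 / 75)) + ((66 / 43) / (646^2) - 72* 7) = 383575.21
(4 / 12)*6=2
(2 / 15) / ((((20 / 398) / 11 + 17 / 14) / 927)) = 6313076 / 62255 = 101.41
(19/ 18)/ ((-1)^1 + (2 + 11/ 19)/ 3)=-361/ 48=-7.52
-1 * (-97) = 97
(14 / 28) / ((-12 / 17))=-17 / 24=-0.71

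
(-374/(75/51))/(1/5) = -6358/5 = -1271.60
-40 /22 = -1.82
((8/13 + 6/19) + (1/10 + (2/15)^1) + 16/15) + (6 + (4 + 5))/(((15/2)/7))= 40091/2470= 16.23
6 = 6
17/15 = 1.13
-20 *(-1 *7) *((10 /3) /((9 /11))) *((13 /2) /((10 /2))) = 20020 /27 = 741.48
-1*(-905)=905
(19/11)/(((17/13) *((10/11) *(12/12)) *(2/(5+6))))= 2717/340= 7.99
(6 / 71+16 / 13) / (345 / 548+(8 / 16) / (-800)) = 266108800 / 127247549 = 2.09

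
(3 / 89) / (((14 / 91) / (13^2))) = 6591 / 178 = 37.03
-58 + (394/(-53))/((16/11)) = -26759/424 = -63.11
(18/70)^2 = 81/1225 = 0.07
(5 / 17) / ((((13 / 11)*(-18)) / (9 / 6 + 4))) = -605 / 7956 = -0.08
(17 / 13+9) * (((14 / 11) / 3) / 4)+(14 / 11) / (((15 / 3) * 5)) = 12271 / 10725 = 1.14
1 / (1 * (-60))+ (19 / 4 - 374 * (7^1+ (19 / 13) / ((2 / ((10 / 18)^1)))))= -1617586 / 585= -2765.10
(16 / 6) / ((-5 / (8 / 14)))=-32 / 105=-0.30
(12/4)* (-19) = -57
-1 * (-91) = 91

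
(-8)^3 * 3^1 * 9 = -13824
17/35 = 0.49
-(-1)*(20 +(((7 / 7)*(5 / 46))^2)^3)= 189485953545 / 9474296896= 20.00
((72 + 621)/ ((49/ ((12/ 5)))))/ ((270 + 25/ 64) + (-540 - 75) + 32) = -2816/ 25935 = -0.11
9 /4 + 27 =117 /4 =29.25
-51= -51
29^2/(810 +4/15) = 12615/12154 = 1.04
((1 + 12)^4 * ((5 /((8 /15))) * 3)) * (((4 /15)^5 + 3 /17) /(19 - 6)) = 5043286001 /459000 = 10987.55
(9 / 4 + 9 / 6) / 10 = 0.38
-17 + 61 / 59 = -942 / 59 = -15.97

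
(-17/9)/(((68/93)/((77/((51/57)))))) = -45353/204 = -222.32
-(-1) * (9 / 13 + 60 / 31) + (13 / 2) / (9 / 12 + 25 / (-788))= 1331780 / 114049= 11.68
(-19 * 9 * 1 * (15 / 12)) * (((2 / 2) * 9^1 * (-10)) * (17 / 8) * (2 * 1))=654075 / 8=81759.38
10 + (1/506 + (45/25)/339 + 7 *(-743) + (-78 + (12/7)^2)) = -73770095863/14008610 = -5266.05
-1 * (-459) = 459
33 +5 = 38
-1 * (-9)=9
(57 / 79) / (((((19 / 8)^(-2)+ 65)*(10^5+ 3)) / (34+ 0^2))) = 233206 / 61961558791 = 0.00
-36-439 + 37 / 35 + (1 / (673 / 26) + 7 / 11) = -122626069 / 259105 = -473.27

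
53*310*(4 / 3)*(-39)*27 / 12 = -1922310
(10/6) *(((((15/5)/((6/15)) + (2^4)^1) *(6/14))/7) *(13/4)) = 3055/392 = 7.79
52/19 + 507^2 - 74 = 4882577/19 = 256977.74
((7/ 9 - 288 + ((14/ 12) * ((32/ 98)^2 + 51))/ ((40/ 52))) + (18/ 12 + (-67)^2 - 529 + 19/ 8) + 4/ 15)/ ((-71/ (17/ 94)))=-7881151703/ 824105520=-9.56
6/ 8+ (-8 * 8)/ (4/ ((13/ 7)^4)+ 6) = -3384353/ 361940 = -9.35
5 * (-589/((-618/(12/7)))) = 8.17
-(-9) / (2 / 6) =27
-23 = -23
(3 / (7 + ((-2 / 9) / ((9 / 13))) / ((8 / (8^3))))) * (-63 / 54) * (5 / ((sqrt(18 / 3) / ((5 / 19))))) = 4725 * sqrt(6) / 83372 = 0.14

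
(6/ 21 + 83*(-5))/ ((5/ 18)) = -1492.97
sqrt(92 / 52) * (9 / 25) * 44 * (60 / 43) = 4752 * sqrt(299) / 2795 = 29.40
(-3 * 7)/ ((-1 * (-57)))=-7/ 19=-0.37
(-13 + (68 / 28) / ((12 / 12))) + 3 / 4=-275 / 28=-9.82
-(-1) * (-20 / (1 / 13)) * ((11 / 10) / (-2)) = 143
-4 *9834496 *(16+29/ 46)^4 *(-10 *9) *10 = 2708126972360218.84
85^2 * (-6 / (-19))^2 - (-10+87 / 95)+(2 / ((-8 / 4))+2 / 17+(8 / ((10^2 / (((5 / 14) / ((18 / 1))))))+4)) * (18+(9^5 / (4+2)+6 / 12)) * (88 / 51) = 312000527101 / 5799465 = 53798.16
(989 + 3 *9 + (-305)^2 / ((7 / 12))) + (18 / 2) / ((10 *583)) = 6549492023 / 40810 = 160487.43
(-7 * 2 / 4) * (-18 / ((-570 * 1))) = -21 / 190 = -0.11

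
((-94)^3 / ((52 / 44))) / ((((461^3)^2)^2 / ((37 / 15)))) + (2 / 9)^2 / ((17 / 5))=119771767057275025490781150614568508 / 8246286161893385505040292902846785105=0.01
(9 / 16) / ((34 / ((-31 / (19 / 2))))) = -279 / 5168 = -0.05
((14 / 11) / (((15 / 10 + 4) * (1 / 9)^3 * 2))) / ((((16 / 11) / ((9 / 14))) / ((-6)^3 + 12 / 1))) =-334611 / 44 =-7604.80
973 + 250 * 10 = 3473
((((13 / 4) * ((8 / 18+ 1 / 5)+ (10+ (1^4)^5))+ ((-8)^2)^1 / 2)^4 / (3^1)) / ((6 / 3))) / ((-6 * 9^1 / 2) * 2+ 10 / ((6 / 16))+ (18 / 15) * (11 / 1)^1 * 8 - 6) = 97583754645601 / 1778031000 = 54883.04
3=3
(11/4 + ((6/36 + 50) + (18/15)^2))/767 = 16307/230100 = 0.07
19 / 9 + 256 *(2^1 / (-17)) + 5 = -3520 / 153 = -23.01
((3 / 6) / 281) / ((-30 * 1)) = -1 / 16860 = -0.00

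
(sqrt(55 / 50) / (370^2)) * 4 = sqrt(110) / 342250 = 0.00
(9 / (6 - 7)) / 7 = -9 / 7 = -1.29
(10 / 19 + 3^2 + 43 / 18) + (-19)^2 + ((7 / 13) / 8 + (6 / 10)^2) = 165988081 / 444600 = 373.34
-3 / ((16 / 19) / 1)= -57 / 16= -3.56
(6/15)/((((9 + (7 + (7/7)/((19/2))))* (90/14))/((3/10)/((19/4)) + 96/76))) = 98/19125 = 0.01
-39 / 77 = -0.51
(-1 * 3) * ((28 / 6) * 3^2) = -126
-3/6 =-1/2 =-0.50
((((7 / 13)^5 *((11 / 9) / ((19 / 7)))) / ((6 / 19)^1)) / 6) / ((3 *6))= 1294139 / 2165380776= 0.00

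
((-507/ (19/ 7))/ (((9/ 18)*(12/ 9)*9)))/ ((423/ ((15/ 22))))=-5915/ 117876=-0.05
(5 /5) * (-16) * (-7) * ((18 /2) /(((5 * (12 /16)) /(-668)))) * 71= -63743232 /5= -12748646.40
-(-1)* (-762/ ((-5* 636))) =0.24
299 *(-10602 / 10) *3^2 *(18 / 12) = -42794973 / 10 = -4279497.30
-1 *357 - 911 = -1268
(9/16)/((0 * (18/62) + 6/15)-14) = -45/1088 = -0.04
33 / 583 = 3 / 53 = 0.06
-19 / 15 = -1.27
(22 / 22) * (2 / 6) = 1 / 3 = 0.33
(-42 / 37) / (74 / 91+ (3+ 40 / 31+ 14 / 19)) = -0.19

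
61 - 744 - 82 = -765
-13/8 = -1.62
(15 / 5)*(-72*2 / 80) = -27 / 5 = -5.40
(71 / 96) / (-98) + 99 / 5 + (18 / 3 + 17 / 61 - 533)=-1454601943 / 2869440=-506.93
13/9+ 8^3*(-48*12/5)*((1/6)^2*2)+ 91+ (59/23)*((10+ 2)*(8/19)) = -62365472/19665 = -3171.39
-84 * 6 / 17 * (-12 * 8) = 48384 / 17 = 2846.12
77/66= 7/6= 1.17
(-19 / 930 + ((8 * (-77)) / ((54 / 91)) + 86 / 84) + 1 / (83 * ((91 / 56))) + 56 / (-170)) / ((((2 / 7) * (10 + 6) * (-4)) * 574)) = 278725727093 / 2820055754880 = 0.10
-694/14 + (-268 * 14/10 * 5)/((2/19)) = -125101/7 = -17871.57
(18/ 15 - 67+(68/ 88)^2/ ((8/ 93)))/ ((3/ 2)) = -1139503/ 29040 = -39.24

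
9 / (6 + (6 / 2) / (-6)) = 18 / 11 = 1.64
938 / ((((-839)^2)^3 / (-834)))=-782292 / 348796216188498961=-0.00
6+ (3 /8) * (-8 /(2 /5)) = -3 /2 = -1.50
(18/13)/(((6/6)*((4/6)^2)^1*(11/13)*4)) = 81/88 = 0.92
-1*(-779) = 779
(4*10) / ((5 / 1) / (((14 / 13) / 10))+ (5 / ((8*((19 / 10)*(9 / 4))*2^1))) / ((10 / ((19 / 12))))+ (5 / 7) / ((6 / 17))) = 24192 / 29311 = 0.83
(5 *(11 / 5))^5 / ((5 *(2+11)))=161051 / 65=2477.71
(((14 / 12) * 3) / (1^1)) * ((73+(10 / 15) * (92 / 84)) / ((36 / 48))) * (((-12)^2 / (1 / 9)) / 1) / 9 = 49546.67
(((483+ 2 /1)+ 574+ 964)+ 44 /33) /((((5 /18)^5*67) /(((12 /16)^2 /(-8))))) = -1075813731 /837500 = -1284.55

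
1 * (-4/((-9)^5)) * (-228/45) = -304/885735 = -0.00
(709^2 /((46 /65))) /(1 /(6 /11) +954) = 19604559 /26381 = 743.13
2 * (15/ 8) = 15/ 4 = 3.75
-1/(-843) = 1/843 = 0.00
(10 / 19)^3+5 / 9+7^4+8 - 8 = 148259426 / 61731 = 2401.70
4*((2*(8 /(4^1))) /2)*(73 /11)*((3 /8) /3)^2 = 73 /88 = 0.83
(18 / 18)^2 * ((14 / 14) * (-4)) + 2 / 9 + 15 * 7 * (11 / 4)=10259 / 36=284.97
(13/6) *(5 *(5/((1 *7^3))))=325/2058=0.16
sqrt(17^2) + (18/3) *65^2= 25367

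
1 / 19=0.05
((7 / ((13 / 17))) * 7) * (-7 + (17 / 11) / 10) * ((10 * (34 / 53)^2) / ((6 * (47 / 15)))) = -1812749610 / 18879289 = -96.02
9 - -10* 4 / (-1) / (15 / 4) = -5 / 3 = -1.67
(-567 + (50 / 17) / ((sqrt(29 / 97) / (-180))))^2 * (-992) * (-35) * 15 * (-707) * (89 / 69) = -115257501297827935200 / 192763-111484555156800000 * sqrt(2813) / 11339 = -1119387945018723.40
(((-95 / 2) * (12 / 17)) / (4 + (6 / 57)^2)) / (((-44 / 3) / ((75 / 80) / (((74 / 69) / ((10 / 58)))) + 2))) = 22793245785 / 18594729472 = 1.23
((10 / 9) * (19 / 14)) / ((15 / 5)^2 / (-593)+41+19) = 56335 / 2240973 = 0.03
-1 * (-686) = 686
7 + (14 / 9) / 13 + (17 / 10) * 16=34.32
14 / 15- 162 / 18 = -121 / 15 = -8.07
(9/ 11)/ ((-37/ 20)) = -180/ 407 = -0.44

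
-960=-960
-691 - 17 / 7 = -4854 / 7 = -693.43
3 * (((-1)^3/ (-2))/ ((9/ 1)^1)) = 1/ 6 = 0.17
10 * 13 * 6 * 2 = 1560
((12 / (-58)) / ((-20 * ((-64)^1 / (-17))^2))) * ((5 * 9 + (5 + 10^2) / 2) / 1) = 33813 / 475136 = 0.07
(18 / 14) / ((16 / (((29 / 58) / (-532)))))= -9 / 119168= -0.00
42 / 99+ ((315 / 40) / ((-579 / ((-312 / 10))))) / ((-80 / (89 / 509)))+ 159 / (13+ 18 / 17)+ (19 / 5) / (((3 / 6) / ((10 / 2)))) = 30826274298283 / 619836175200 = 49.73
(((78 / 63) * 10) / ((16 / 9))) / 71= 195 / 1988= 0.10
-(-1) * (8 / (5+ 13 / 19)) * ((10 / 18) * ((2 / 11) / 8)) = 95 / 5346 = 0.02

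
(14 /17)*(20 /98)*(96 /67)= 1920 /7973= 0.24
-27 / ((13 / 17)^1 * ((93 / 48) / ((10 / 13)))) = -73440 / 5239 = -14.02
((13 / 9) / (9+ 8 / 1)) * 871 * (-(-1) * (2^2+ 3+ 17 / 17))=90584 / 153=592.05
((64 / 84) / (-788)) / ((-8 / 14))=1 / 591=0.00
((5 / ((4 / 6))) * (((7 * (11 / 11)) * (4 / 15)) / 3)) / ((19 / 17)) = 238 / 57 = 4.18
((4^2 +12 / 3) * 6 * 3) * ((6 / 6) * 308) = 110880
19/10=1.90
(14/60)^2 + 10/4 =2299/900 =2.55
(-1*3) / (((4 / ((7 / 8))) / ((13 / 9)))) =-91 / 96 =-0.95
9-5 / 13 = 112 / 13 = 8.62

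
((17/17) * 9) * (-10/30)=-3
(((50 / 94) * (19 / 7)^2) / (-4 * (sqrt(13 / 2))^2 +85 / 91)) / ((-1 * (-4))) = -117325 / 3001796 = -0.04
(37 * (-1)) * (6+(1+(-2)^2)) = -407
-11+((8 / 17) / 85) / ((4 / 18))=-15859 / 1445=-10.98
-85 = -85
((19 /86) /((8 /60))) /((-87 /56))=-1330 /1247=-1.07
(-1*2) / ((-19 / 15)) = 30 / 19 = 1.58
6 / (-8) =-3 / 4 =-0.75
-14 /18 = -7 /9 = -0.78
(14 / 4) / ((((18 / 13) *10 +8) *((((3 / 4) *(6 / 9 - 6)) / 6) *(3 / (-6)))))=0.48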